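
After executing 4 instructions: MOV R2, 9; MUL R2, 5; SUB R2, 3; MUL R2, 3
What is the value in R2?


Register state trace:
  MOV R2, 9  → R2 = 9
  MUL R2, 5  → R2 = 9 * 5 = 45
  SUB R2, 3  → R2 = 45 - 3 = 42
  MUL R2, 3  → R2 = 42 * 3 = 126
Final: R2 = 126

126


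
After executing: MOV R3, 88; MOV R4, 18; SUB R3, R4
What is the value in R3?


Register state trace:
  MOV R3, 88  → R3 = 88
  MOV R4, 18  → R4 = 18
  SUB R3, R4  → R3 = 88 - 18 = 70
Final: R3 = 70

70


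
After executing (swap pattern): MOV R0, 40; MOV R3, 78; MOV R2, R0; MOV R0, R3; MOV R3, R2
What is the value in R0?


Register state trace (swap pattern):
  MOV R0, 40  → R0 = 40
  MOV R3, 78  → R3 = 78
  MOV R2, R0  → R2 = 40  (save R0)
  MOV R0, R3  → R0 = 78  (R0 gets R3's value)
  MOV R3, R2  → R3 = 40  (R3 gets saved value)
Final: R0 = 78

78


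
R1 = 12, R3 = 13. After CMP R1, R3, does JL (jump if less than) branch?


Trace:
  R1 = 12, R3 = 13
  CMP R1, R3  → compares 12 vs 13
  JL checks: is 12 less than 13?
  12 < 13, so condition is true
Branch taken: Yes

Yes


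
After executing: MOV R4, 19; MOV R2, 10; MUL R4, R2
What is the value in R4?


Register state trace:
  MOV R4, 19  → R4 = 19
  MOV R2, 10  → R2 = 10
  MUL R4, R2  → R4 = 19 * 10 = 190
Final: R4 = 190

190


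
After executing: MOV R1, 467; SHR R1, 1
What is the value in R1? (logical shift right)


Register state trace:
  MOV R1, 467  → R1 = 467
  SHR R1, 1  → R1 = 467 >> 1 = 467 // 2^1 = 233
Final: R1 = 233

233


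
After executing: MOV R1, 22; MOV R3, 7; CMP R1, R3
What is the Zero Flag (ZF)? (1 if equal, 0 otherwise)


Register state trace:
  MOV R1, 22  → R1 = 22
  MOV R3, 7  → R3 = 7
  CMP R1, R3  → computes 22 - 7 = 15
  Result is nonzero, so values are not equal
ZF = 0

0


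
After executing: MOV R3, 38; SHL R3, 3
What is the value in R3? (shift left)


Register state trace:
  MOV R3, 38  → R3 = 38
  SHL R3, 3  → R3 = 38 << 3 = 38 * 2^3 = 304
Final: R3 = 304

304


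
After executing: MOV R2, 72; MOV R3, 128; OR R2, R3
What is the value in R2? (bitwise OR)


Register state trace:
  MOV R2, 72  → R2 = 72 (0b01001000)
  MOV R3, 128  → R3 = 128 (0b10000000)
  OR R2, R3   → R2 = 72 OR 128 = 200 (0b11001000)
Final: R2 = 200

200


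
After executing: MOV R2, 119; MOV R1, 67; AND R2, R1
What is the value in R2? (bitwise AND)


Register state trace:
  MOV R2, 119  → R2 = 119 (0b01110111)
  MOV R1, 67  → R1 = 67 (0b01000011)
  AND R2, R1  → R2 = 119 AND 67 = 67 (0b01000011)
Final: R2 = 67

67


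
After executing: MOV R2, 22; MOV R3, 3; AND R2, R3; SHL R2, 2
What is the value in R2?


Register state trace:
  MOV R2, 22  → R2 = 22 (0b00010110)
  MOV R3, 3  → R3 = 3 (0b00000011)
  AND R2, R3  → R2 = 22 AND 3 = 2 (0b00000010)
  SHL R2, 2  → R2 = 2 << 2 = 8
Final: R2 = 8

8


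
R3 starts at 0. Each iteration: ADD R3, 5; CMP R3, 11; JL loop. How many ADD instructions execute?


Loop trace (R3 starts at 0, target 11, step 5):
  ADD #1: R3 = 0 + 5 = 5  → 5 < 11, loop
  ADD #2: R3 = 5 + 5 = 10  → 10 < 11, loop
  ADD #3: R3 = 10 + 5 = 15  → 15 >= 11, exit
Total ADD instructions: 3

3


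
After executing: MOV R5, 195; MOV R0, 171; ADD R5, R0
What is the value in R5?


Register state trace:
  MOV R5, 195  → R5 = 195
  MOV R0, 171  → R0 = 171
  ADD R5, R0  → R5 = 195 + 171 = 366
Final: R5 = 366

366


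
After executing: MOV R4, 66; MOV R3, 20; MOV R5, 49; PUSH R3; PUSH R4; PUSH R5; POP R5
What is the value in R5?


Stack trace (top is rightmost):
  MOV R4, 66  → R4 = 66
  MOV R3, 20  → R3 = 20
  MOV R5, 49  → R5 = 49
  PUSH R3  → stack: [20]
  PUSH R4  → stack: [20, 66]
  PUSH R5  → stack: [20, 66, 49]
  POP R5  → R5 = 49, stack: [20, 66]
Final: R5 = 49

49


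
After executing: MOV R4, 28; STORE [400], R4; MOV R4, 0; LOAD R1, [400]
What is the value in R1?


Register and memory trace:
  MOV R4, 28  → R4 = 28
  STORE [400], R4  → mem[400] = 28
  MOV R4, 0  → R4 = 0
  LOAD R1, [400]  → R1 = mem[400] = 28
Final: R1 = 28

28


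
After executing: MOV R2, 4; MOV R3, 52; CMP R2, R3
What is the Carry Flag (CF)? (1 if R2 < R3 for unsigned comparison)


Register state trace:
  MOV R2, 4  → R2 = 4
  MOV R3, 52  → R3 = 52
  CMP R2, R3  → unsigned 4 - 52: borrow occurs
  4 < 52, so CF = 1
CF = 1

1


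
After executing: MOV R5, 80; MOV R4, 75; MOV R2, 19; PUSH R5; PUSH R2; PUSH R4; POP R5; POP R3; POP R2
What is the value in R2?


Stack trace (top is rightmost):
  MOV R5, 80  → R5 = 80
  MOV R4, 75  → R4 = 75
  MOV R2, 19  → R2 = 19
  PUSH R5  → stack: [80]
  PUSH R2  → stack: [80, 19]
  PUSH R4  → stack: [80, 19, 75]
  POP R5  → R5 = 75, stack: [80, 19]
  POP R3  → R3 = 19, stack: [80]
  POP R2  → R2 = 80, stack: []
Final: R2 = 80

80


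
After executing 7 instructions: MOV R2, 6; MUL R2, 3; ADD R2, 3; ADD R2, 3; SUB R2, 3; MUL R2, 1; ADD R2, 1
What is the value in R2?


Register state trace:
  MOV R2, 6  → R2 = 6
  MUL R2, 3  → R2 = 6 * 3 = 18
  ADD R2, 3  → R2 = 18 + 3 = 21
  ADD R2, 3  → R2 = 21 + 3 = 24
  SUB R2, 3  → R2 = 24 - 3 = 21
  MUL R2, 1  → R2 = 21 * 1 = 21
  ADD R2, 1  → R2 = 21 + 1 = 22
Final: R2 = 22

22


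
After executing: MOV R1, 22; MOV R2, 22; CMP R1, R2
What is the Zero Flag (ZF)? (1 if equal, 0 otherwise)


Register state trace:
  MOV R1, 22  → R1 = 22
  MOV R2, 22  → R2 = 22
  CMP R1, R2  → computes 22 - 22 = 0
  Result is zero, so values are equal
ZF = 1

1


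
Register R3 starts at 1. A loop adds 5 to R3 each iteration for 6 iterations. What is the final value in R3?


Starting value: R3 = 1
  Iter 1: R3 = 1 + 5 = 6
  Iter 2: R3 = 6 + 5 = 11
  Iter 3: R3 = 11 + 5 = 16
  Iter 4: R3 = 16 + 5 = 21
  Iter 5: R3 = 21 + 5 = 26
  Iter 6: R3 = 26 + 5 = 31
Final: R3 = 31

31


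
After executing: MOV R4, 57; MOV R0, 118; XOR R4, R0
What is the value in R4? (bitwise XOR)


Register state trace:
  MOV R4, 57  → R4 = 57 (0b00111001)
  MOV R0, 118  → R0 = 118 (0b01110110)
  XOR R4, R0  → R4 = 57 XOR 118 = 79 (0b01001111)
Final: R4 = 79

79


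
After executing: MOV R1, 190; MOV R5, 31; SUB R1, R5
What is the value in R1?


Register state trace:
  MOV R1, 190  → R1 = 190
  MOV R5, 31  → R5 = 31
  SUB R1, R5  → R1 = 190 - 31 = 159
Final: R1 = 159

159


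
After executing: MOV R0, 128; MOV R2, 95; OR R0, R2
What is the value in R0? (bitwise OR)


Register state trace:
  MOV R0, 128  → R0 = 128 (0b10000000)
  MOV R2, 95  → R2 = 95 (0b01011111)
  OR R0, R2   → R0 = 128 OR 95 = 223 (0b11011111)
Final: R0 = 223

223


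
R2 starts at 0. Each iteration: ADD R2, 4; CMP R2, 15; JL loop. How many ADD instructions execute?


Loop trace (R2 starts at 0, target 15, step 4):
  ADD #1: R2 = 0 + 4 = 4  → 4 < 15, loop
  ADD #2: R2 = 4 + 4 = 8  → 8 < 15, loop
  ADD #3: R2 = 8 + 4 = 12  → 12 < 15, loop
  ADD #4: R2 = 12 + 4 = 16  → 16 >= 15, exit
Total ADD instructions: 4

4


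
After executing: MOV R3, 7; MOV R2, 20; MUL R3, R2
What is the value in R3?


Register state trace:
  MOV R3, 7  → R3 = 7
  MOV R2, 20  → R2 = 20
  MUL R3, R2  → R3 = 7 * 20 = 140
Final: R3 = 140

140


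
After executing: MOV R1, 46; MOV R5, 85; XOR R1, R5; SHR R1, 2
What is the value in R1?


Register state trace:
  MOV R1, 46  → R1 = 46 (0b00101110)
  MOV R5, 85  → R5 = 85 (0b01010101)
  XOR R1, R5  → R1 = 46 XOR 85 = 123 (0b01111011)
  SHR R1, 2  → R1 = 123 >> 2 = 30
Final: R1 = 30

30


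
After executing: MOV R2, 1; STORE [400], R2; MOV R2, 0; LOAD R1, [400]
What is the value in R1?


Register and memory trace:
  MOV R2, 1  → R2 = 1
  STORE [400], R2  → mem[400] = 1
  MOV R2, 0  → R2 = 0
  LOAD R1, [400]  → R1 = mem[400] = 1
Final: R1 = 1

1


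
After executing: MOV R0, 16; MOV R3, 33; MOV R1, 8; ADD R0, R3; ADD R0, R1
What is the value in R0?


Register state trace:
  MOV R0, 16  → R0 = 16
  MOV R3, 33  → R3 = 33
  MOV R1, 8  → R1 = 8
  ADD R0, R3  → R0 = 16 + 33 = 49
  ADD R0, R1  → R0 = 49 + 8 = 57
Final: R0 = 57

57


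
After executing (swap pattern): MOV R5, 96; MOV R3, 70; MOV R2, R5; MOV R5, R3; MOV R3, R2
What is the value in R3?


Register state trace (swap pattern):
  MOV R5, 96  → R5 = 96
  MOV R3, 70  → R3 = 70
  MOV R2, R5  → R2 = 96  (save R5)
  MOV R5, R3  → R5 = 70  (R5 gets R3's value)
  MOV R3, R2  → R3 = 96  (R3 gets saved value)
Final: R3 = 96

96


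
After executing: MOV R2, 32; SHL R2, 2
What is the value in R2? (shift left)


Register state trace:
  MOV R2, 32  → R2 = 32
  SHL R2, 2  → R2 = 32 << 2 = 32 * 2^2 = 128
Final: R2 = 128

128


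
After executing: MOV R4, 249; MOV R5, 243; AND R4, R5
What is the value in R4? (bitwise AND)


Register state trace:
  MOV R4, 249  → R4 = 249 (0b11111001)
  MOV R5, 243  → R5 = 243 (0b11110011)
  AND R4, R5  → R4 = 249 AND 243 = 241 (0b11110001)
Final: R4 = 241

241


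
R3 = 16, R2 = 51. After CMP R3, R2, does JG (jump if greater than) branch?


Trace:
  R3 = 16, R2 = 51
  CMP R3, R2  → compares 16 vs 51
  JG checks: is 16 greater than 51?
  16 < 51, so condition is false
Branch taken: No

No


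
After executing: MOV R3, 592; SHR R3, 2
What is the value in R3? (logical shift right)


Register state trace:
  MOV R3, 592  → R3 = 592
  SHR R3, 2  → R3 = 592 >> 2 = 592 // 2^2 = 148
Final: R3 = 148

148


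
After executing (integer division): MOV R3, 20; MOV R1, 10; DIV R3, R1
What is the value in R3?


Register state trace:
  MOV R3, 20  → R3 = 20
  MOV R1, 10  → R1 = 10
  DIV R3, R1  → R3 = 20 // 10 = 2
Final: R3 = 2

2


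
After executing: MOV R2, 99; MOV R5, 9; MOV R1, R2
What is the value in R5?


Register state trace:
  MOV R2, 99  → R2 = 99
  MOV R5, 9  → R5 = 9
  MOV R1, R2  → R1 = 99
Final: R5 = 9

9


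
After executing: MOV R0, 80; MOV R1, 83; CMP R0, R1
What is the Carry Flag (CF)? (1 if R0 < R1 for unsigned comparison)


Register state trace:
  MOV R0, 80  → R0 = 80
  MOV R1, 83  → R1 = 83
  CMP R0, R1  → unsigned 80 - 83: borrow occurs
  80 < 83, so CF = 1
CF = 1

1


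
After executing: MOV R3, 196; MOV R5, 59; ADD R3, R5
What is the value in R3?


Register state trace:
  MOV R3, 196  → R3 = 196
  MOV R5, 59  → R5 = 59
  ADD R3, R5  → R3 = 196 + 59 = 255
Final: R3 = 255

255


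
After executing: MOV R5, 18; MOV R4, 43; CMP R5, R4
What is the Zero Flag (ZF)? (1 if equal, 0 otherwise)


Register state trace:
  MOV R5, 18  → R5 = 18
  MOV R4, 43  → R4 = 43
  CMP R5, R4  → computes 18 - 43 = -25
  Result is nonzero, so values are not equal
ZF = 0

0


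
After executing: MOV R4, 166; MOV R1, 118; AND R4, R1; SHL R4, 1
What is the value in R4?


Register state trace:
  MOV R4, 166  → R4 = 166 (0b10100110)
  MOV R1, 118  → R1 = 118 (0b01110110)
  AND R4, R1  → R4 = 166 AND 118 = 38 (0b00100110)
  SHL R4, 1  → R4 = 38 << 1 = 76
Final: R4 = 76

76


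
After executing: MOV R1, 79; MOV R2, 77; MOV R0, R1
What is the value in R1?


Register state trace:
  MOV R1, 79  → R1 = 79
  MOV R2, 77  → R2 = 77
  MOV R0, R1  → R0 = 79
Final: R1 = 79

79


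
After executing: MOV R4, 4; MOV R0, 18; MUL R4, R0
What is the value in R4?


Register state trace:
  MOV R4, 4  → R4 = 4
  MOV R0, 18  → R0 = 18
  MUL R4, R0  → R4 = 4 * 18 = 72
Final: R4 = 72

72


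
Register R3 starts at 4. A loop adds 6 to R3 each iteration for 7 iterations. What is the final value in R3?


Starting value: R3 = 4
  Iter 1: R3 = 4 + 6 = 10
  Iter 2: R3 = 10 + 6 = 16
  Iter 3: R3 = 16 + 6 = 22
  Iter 4: R3 = 22 + 6 = 28
  Iter 5: R3 = 28 + 6 = 34
  Iter 6: R3 = 34 + 6 = 40
  Iter 7: R3 = 40 + 6 = 46
Final: R3 = 46

46


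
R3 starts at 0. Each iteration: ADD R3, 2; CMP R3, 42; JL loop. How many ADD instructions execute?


Loop trace (R3 starts at 0, target 42, step 2):
  ADD #1: R3 = 0 + 2 = 2  → 2 < 42, loop
  ADD #2: R3 = 2 + 2 = 4  → 4 < 42, loop
  ADD #3: R3 = 4 + 2 = 6  → 6 < 42, loop
  ADD #4: R3 = 6 + 2 = 8  → 8 < 42, loop
  ADD #5: R3 = 8 + 2 = 10  → 10 < 42, loop
  ADD #6: R3 = 10 + 2 = 12  → 12 < 42, loop
  ADD #7: R3 = 12 + 2 = 14  → 14 < 42, loop
  ADD #8: R3 = 14 + 2 = 16  → 16 < 42, loop
  ADD #9: R3 = 16 + 2 = 18  → 18 < 42, loop
  ADD #10: R3 = 18 + 2 = 20  → 20 < 42, loop
  ADD #11: R3 = 20 + 2 = 22  → 22 < 42, loop
  ADD #12: R3 = 22 + 2 = 24  → 24 < 42, loop
  ADD #13: R3 = 24 + 2 = 26  → 26 < 42, loop
  ADD #14: R3 = 26 + 2 = 28  → 28 < 42, loop
  ADD #15: R3 = 28 + 2 = 30  → 30 < 42, loop
  ADD #16: R3 = 30 + 2 = 32  → 32 < 42, loop
  ADD #17: R3 = 32 + 2 = 34  → 34 < 42, loop
  ADD #18: R3 = 34 + 2 = 36  → 36 < 42, loop
  ADD #19: R3 = 36 + 2 = 38  → 38 < 42, loop
  ADD #20: R3 = 38 + 2 = 40  → 40 < 42, loop
  ADD #21: R3 = 40 + 2 = 42  → 42 >= 42, exit
Total ADD instructions: 21

21


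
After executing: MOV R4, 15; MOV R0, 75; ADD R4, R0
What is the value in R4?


Register state trace:
  MOV R4, 15  → R4 = 15
  MOV R0, 75  → R0 = 75
  ADD R4, R0  → R4 = 15 + 75 = 90
Final: R4 = 90

90


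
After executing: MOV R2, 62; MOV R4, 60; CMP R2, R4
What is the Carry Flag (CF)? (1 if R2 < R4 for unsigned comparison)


Register state trace:
  MOV R2, 62  → R2 = 62
  MOV R4, 60  → R4 = 60
  CMP R2, R4  → unsigned 62 - 60: no borrow
  62 >= 60, so CF = 0
CF = 0

0


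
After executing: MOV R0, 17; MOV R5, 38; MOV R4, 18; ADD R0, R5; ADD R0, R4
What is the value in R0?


Register state trace:
  MOV R0, 17  → R0 = 17
  MOV R5, 38  → R5 = 38
  MOV R4, 18  → R4 = 18
  ADD R0, R5  → R0 = 17 + 38 = 55
  ADD R0, R4  → R0 = 55 + 18 = 73
Final: R0 = 73

73


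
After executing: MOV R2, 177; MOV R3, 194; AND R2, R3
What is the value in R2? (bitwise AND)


Register state trace:
  MOV R2, 177  → R2 = 177 (0b10110001)
  MOV R3, 194  → R3 = 194 (0b11000010)
  AND R2, R3  → R2 = 177 AND 194 = 128 (0b10000000)
Final: R2 = 128

128


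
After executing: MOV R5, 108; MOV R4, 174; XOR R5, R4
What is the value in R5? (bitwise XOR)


Register state trace:
  MOV R5, 108  → R5 = 108 (0b01101100)
  MOV R4, 174  → R4 = 174 (0b10101110)
  XOR R5, R4  → R5 = 108 XOR 174 = 194 (0b11000010)
Final: R5 = 194

194


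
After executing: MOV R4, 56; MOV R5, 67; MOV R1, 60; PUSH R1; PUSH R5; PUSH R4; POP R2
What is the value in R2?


Stack trace (top is rightmost):
  MOV R4, 56  → R4 = 56
  MOV R5, 67  → R5 = 67
  MOV R1, 60  → R1 = 60
  PUSH R1  → stack: [60]
  PUSH R5  → stack: [60, 67]
  PUSH R4  → stack: [60, 67, 56]
  POP R2  → R2 = 56, stack: [60, 67]
Final: R2 = 56

56


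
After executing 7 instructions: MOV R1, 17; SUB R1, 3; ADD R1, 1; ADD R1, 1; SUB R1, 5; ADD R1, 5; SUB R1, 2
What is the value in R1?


Register state trace:
  MOV R1, 17  → R1 = 17
  SUB R1, 3  → R1 = 17 - 3 = 14
  ADD R1, 1  → R1 = 14 + 1 = 15
  ADD R1, 1  → R1 = 15 + 1 = 16
  SUB R1, 5  → R1 = 16 - 5 = 11
  ADD R1, 5  → R1 = 11 + 5 = 16
  SUB R1, 2  → R1 = 16 - 2 = 14
Final: R1 = 14

14


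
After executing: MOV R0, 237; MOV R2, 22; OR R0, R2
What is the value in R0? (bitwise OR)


Register state trace:
  MOV R0, 237  → R0 = 237 (0b11101101)
  MOV R2, 22  → R2 = 22 (0b00010110)
  OR R0, R2   → R0 = 237 OR 22 = 255 (0b11111111)
Final: R0 = 255

255


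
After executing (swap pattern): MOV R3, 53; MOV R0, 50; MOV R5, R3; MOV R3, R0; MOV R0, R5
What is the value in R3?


Register state trace (swap pattern):
  MOV R3, 53  → R3 = 53
  MOV R0, 50  → R0 = 50
  MOV R5, R3  → R5 = 53  (save R3)
  MOV R3, R0  → R3 = 50  (R3 gets R0's value)
  MOV R0, R5  → R0 = 53  (R0 gets saved value)
Final: R3 = 50

50


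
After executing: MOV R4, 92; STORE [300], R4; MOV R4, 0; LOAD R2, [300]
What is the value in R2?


Register and memory trace:
  MOV R4, 92  → R4 = 92
  STORE [300], R4  → mem[300] = 92
  MOV R4, 0  → R4 = 0
  LOAD R2, [300]  → R2 = mem[300] = 92
Final: R2 = 92

92


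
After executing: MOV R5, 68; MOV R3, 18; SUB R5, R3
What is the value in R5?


Register state trace:
  MOV R5, 68  → R5 = 68
  MOV R3, 18  → R3 = 18
  SUB R5, R3  → R5 = 68 - 18 = 50
Final: R5 = 50

50


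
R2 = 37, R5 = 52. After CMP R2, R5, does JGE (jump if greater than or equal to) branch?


Trace:
  R2 = 37, R5 = 52
  CMP R2, R5  → compares 37 vs 52
  JGE checks: is 37 greater than or equal to 52?
  37 < 52, so condition is false
Branch taken: No

No


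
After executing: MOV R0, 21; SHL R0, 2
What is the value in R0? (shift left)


Register state trace:
  MOV R0, 21  → R0 = 21
  SHL R0, 2  → R0 = 21 << 2 = 21 * 2^2 = 84
Final: R0 = 84

84


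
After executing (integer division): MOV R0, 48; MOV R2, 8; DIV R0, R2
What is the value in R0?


Register state trace:
  MOV R0, 48  → R0 = 48
  MOV R2, 8  → R2 = 8
  DIV R0, R2  → R0 = 48 // 8 = 6
Final: R0 = 6

6


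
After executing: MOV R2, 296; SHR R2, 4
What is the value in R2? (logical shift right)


Register state trace:
  MOV R2, 296  → R2 = 296
  SHR R2, 4  → R2 = 296 >> 4 = 296 // 2^4 = 18
Final: R2 = 18

18


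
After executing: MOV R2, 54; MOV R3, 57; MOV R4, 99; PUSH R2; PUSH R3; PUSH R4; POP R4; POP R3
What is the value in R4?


Stack trace (top is rightmost):
  MOV R2, 54  → R2 = 54
  MOV R3, 57  → R3 = 57
  MOV R4, 99  → R4 = 99
  PUSH R2  → stack: [54]
  PUSH R3  → stack: [54, 57]
  PUSH R4  → stack: [54, 57, 99]
  POP R4  → R4 = 99, stack: [54, 57]
  POP R3  → R3 = 57, stack: [54]
Final: R4 = 99

99


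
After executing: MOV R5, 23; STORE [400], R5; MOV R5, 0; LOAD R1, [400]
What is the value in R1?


Register and memory trace:
  MOV R5, 23  → R5 = 23
  STORE [400], R5  → mem[400] = 23
  MOV R5, 0  → R5 = 0
  LOAD R1, [400]  → R1 = mem[400] = 23
Final: R1 = 23

23


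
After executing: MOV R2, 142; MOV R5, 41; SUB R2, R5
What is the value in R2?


Register state trace:
  MOV R2, 142  → R2 = 142
  MOV R5, 41  → R5 = 41
  SUB R2, R5  → R2 = 142 - 41 = 101
Final: R2 = 101

101


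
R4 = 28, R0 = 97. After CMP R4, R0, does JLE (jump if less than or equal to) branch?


Trace:
  R4 = 28, R0 = 97
  CMP R4, R0  → compares 28 vs 97
  JLE checks: is 28 less than or equal to 97?
  28 < 97, so condition is true
Branch taken: Yes

Yes


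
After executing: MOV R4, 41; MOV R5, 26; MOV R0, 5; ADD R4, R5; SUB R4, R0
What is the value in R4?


Register state trace:
  MOV R4, 41  → R4 = 41
  MOV R5, 26  → R5 = 26
  MOV R0, 5  → R0 = 5
  ADD R4, R5  → R4 = 41 + 26 = 67
  SUB R4, R0  → R4 = 67 - 5 = 62
Final: R4 = 62

62


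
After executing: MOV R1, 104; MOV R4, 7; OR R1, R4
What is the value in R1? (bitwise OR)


Register state trace:
  MOV R1, 104  → R1 = 104 (0b01101000)
  MOV R4, 7  → R4 = 7 (0b00000111)
  OR R1, R4   → R1 = 104 OR 7 = 111 (0b01101111)
Final: R1 = 111

111


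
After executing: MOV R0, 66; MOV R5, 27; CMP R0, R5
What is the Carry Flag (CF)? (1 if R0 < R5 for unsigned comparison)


Register state trace:
  MOV R0, 66  → R0 = 66
  MOV R5, 27  → R5 = 27
  CMP R0, R5  → unsigned 66 - 27: no borrow
  66 >= 27, so CF = 0
CF = 0

0


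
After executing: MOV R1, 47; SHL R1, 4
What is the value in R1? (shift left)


Register state trace:
  MOV R1, 47  → R1 = 47
  SHL R1, 4  → R1 = 47 << 4 = 47 * 2^4 = 752
Final: R1 = 752

752


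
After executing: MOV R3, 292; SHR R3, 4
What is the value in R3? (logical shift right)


Register state trace:
  MOV R3, 292  → R3 = 292
  SHR R3, 4  → R3 = 292 >> 4 = 292 // 2^4 = 18
Final: R3 = 18

18


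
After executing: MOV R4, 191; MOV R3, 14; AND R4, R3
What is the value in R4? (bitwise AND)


Register state trace:
  MOV R4, 191  → R4 = 191 (0b10111111)
  MOV R3, 14  → R3 = 14 (0b00001110)
  AND R4, R3  → R4 = 191 AND 14 = 14 (0b00001110)
Final: R4 = 14

14


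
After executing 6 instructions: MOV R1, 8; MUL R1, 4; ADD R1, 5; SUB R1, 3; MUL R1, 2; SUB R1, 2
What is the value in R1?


Register state trace:
  MOV R1, 8  → R1 = 8
  MUL R1, 4  → R1 = 8 * 4 = 32
  ADD R1, 5  → R1 = 32 + 5 = 37
  SUB R1, 3  → R1 = 37 - 3 = 34
  MUL R1, 2  → R1 = 34 * 2 = 68
  SUB R1, 2  → R1 = 68 - 2 = 66
Final: R1 = 66

66


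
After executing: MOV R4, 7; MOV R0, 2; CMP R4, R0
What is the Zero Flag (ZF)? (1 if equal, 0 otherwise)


Register state trace:
  MOV R4, 7  → R4 = 7
  MOV R0, 2  → R0 = 2
  CMP R4, R0  → computes 7 - 2 = 5
  Result is nonzero, so values are not equal
ZF = 0

0


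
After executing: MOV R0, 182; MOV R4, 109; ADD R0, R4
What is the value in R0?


Register state trace:
  MOV R0, 182  → R0 = 182
  MOV R4, 109  → R4 = 109
  ADD R0, R4  → R0 = 182 + 109 = 291
Final: R0 = 291

291


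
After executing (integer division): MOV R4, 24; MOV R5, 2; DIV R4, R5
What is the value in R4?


Register state trace:
  MOV R4, 24  → R4 = 24
  MOV R5, 2  → R5 = 2
  DIV R4, R5  → R4 = 24 // 2 = 12
Final: R4 = 12

12


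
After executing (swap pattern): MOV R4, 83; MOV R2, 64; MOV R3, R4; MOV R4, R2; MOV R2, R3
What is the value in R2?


Register state trace (swap pattern):
  MOV R4, 83  → R4 = 83
  MOV R2, 64  → R2 = 64
  MOV R3, R4  → R3 = 83  (save R4)
  MOV R4, R2  → R4 = 64  (R4 gets R2's value)
  MOV R2, R3  → R2 = 83  (R2 gets saved value)
Final: R2 = 83

83


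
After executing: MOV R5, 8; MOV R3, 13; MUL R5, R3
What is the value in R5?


Register state trace:
  MOV R5, 8  → R5 = 8
  MOV R3, 13  → R3 = 13
  MUL R5, R3  → R5 = 8 * 13 = 104
Final: R5 = 104

104


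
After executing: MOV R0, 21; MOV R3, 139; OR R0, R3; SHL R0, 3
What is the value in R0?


Register state trace:
  MOV R0, 21  → R0 = 21 (0b00010101)
  MOV R3, 139  → R3 = 139 (0b10001011)
  OR R0, R3  → R0 = 21 OR 139 = 159 (0b10011111)
  SHL R0, 3  → R0 = 159 << 3 = 1272
Final: R0 = 1272

1272


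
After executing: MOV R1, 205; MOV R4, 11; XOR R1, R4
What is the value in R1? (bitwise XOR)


Register state trace:
  MOV R1, 205  → R1 = 205 (0b11001101)
  MOV R4, 11  → R4 = 11 (0b00001011)
  XOR R1, R4  → R1 = 205 XOR 11 = 198 (0b11000110)
Final: R1 = 198

198


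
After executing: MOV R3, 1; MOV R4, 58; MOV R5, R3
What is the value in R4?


Register state trace:
  MOV R3, 1  → R3 = 1
  MOV R4, 58  → R4 = 58
  MOV R5, R3  → R5 = 1
Final: R4 = 58

58


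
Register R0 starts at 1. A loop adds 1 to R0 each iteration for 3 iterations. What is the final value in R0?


Starting value: R0 = 1
  Iter 1: R0 = 1 + 1 = 2
  Iter 2: R0 = 2 + 1 = 3
  Iter 3: R0 = 3 + 1 = 4
Final: R0 = 4

4


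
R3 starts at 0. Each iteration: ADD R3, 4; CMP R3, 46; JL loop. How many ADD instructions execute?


Loop trace (R3 starts at 0, target 46, step 4):
  ADD #1: R3 = 0 + 4 = 4  → 4 < 46, loop
  ADD #2: R3 = 4 + 4 = 8  → 8 < 46, loop
  ADD #3: R3 = 8 + 4 = 12  → 12 < 46, loop
  ADD #4: R3 = 12 + 4 = 16  → 16 < 46, loop
  ADD #5: R3 = 16 + 4 = 20  → 20 < 46, loop
  ADD #6: R3 = 20 + 4 = 24  → 24 < 46, loop
  ADD #7: R3 = 24 + 4 = 28  → 28 < 46, loop
  ADD #8: R3 = 28 + 4 = 32  → 32 < 46, loop
  ADD #9: R3 = 32 + 4 = 36  → 36 < 46, loop
  ADD #10: R3 = 36 + 4 = 40  → 40 < 46, loop
  ADD #11: R3 = 40 + 4 = 44  → 44 < 46, loop
  ADD #12: R3 = 44 + 4 = 48  → 48 >= 46, exit
Total ADD instructions: 12

12


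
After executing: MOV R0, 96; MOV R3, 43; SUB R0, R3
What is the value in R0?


Register state trace:
  MOV R0, 96  → R0 = 96
  MOV R3, 43  → R3 = 43
  SUB R0, R3  → R0 = 96 - 43 = 53
Final: R0 = 53

53


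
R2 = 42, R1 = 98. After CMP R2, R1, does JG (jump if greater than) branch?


Trace:
  R2 = 42, R1 = 98
  CMP R2, R1  → compares 42 vs 98
  JG checks: is 42 greater than 98?
  42 < 98, so condition is false
Branch taken: No

No


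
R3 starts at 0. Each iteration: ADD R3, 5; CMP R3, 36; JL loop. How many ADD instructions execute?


Loop trace (R3 starts at 0, target 36, step 5):
  ADD #1: R3 = 0 + 5 = 5  → 5 < 36, loop
  ADD #2: R3 = 5 + 5 = 10  → 10 < 36, loop
  ADD #3: R3 = 10 + 5 = 15  → 15 < 36, loop
  ADD #4: R3 = 15 + 5 = 20  → 20 < 36, loop
  ADD #5: R3 = 20 + 5 = 25  → 25 < 36, loop
  ADD #6: R3 = 25 + 5 = 30  → 30 < 36, loop
  ADD #7: R3 = 30 + 5 = 35  → 35 < 36, loop
  ADD #8: R3 = 35 + 5 = 40  → 40 >= 36, exit
Total ADD instructions: 8

8


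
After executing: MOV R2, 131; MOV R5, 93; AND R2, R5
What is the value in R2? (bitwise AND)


Register state trace:
  MOV R2, 131  → R2 = 131 (0b10000011)
  MOV R5, 93  → R5 = 93 (0b01011101)
  AND R2, R5  → R2 = 131 AND 93 = 1 (0b00000001)
Final: R2 = 1

1


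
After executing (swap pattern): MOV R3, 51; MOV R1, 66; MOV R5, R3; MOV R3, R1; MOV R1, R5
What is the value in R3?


Register state trace (swap pattern):
  MOV R3, 51  → R3 = 51
  MOV R1, 66  → R1 = 66
  MOV R5, R3  → R5 = 51  (save R3)
  MOV R3, R1  → R3 = 66  (R3 gets R1's value)
  MOV R1, R5  → R1 = 51  (R1 gets saved value)
Final: R3 = 66

66


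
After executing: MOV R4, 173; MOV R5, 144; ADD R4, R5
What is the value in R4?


Register state trace:
  MOV R4, 173  → R4 = 173
  MOV R5, 144  → R5 = 144
  ADD R4, R5  → R4 = 173 + 144 = 317
Final: R4 = 317

317


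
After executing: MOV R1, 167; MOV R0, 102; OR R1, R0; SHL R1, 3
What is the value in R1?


Register state trace:
  MOV R1, 167  → R1 = 167 (0b10100111)
  MOV R0, 102  → R0 = 102 (0b01100110)
  OR R1, R0  → R1 = 167 OR 102 = 231 (0b11100111)
  SHL R1, 3  → R1 = 231 << 3 = 1848
Final: R1 = 1848

1848


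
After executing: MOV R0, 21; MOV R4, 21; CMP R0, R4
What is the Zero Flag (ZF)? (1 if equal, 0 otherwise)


Register state trace:
  MOV R0, 21  → R0 = 21
  MOV R4, 21  → R4 = 21
  CMP R0, R4  → computes 21 - 21 = 0
  Result is zero, so values are equal
ZF = 1

1


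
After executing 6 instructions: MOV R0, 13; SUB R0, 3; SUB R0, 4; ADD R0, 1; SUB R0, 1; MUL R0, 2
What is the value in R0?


Register state trace:
  MOV R0, 13  → R0 = 13
  SUB R0, 3  → R0 = 13 - 3 = 10
  SUB R0, 4  → R0 = 10 - 4 = 6
  ADD R0, 1  → R0 = 6 + 1 = 7
  SUB R0, 1  → R0 = 7 - 1 = 6
  MUL R0, 2  → R0 = 6 * 2 = 12
Final: R0 = 12

12


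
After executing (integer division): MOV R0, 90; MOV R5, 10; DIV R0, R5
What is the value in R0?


Register state trace:
  MOV R0, 90  → R0 = 90
  MOV R5, 10  → R5 = 10
  DIV R0, R5  → R0 = 90 // 10 = 9
Final: R0 = 9

9


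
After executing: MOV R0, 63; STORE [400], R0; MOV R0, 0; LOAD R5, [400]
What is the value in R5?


Register and memory trace:
  MOV R0, 63  → R0 = 63
  STORE [400], R0  → mem[400] = 63
  MOV R0, 0  → R0 = 0
  LOAD R5, [400]  → R5 = mem[400] = 63
Final: R5 = 63

63


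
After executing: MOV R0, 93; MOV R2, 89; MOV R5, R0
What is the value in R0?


Register state trace:
  MOV R0, 93  → R0 = 93
  MOV R2, 89  → R2 = 89
  MOV R5, R0  → R5 = 93
Final: R0 = 93

93


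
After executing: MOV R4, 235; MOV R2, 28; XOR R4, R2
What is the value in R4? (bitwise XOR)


Register state trace:
  MOV R4, 235  → R4 = 235 (0b11101011)
  MOV R2, 28  → R2 = 28 (0b00011100)
  XOR R4, R2  → R4 = 235 XOR 28 = 247 (0b11110111)
Final: R4 = 247

247


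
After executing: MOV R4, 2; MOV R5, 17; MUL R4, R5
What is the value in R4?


Register state trace:
  MOV R4, 2  → R4 = 2
  MOV R5, 17  → R5 = 17
  MUL R4, R5  → R4 = 2 * 17 = 34
Final: R4 = 34

34


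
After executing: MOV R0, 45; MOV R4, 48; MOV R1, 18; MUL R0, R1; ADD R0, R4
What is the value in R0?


Register state trace:
  MOV R0, 45  → R0 = 45
  MOV R4, 48  → R4 = 48
  MOV R1, 18  → R1 = 18
  MUL R0, R1  → R0 = 45 * 18 = 810
  ADD R0, R4  → R0 = 810 + 48 = 858
Final: R0 = 858

858


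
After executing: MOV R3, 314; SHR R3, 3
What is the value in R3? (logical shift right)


Register state trace:
  MOV R3, 314  → R3 = 314
  SHR R3, 3  → R3 = 314 >> 3 = 314 // 2^3 = 39
Final: R3 = 39

39


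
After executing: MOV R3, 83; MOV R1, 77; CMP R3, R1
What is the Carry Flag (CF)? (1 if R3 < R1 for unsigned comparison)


Register state trace:
  MOV R3, 83  → R3 = 83
  MOV R1, 77  → R1 = 77
  CMP R3, R1  → unsigned 83 - 77: no borrow
  83 >= 77, so CF = 0
CF = 0

0


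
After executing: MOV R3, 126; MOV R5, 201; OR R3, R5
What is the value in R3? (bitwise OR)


Register state trace:
  MOV R3, 126  → R3 = 126 (0b01111110)
  MOV R5, 201  → R5 = 201 (0b11001001)
  OR R3, R5   → R3 = 126 OR 201 = 255 (0b11111111)
Final: R3 = 255

255


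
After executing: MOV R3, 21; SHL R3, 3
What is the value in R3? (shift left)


Register state trace:
  MOV R3, 21  → R3 = 21
  SHL R3, 3  → R3 = 21 << 3 = 21 * 2^3 = 168
Final: R3 = 168

168


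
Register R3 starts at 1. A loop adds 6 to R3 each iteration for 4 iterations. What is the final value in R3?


Starting value: R3 = 1
  Iter 1: R3 = 1 + 6 = 7
  Iter 2: R3 = 7 + 6 = 13
  Iter 3: R3 = 13 + 6 = 19
  Iter 4: R3 = 19 + 6 = 25
Final: R3 = 25

25


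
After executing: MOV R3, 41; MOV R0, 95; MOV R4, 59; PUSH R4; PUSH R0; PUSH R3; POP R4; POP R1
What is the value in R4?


Stack trace (top is rightmost):
  MOV R3, 41  → R3 = 41
  MOV R0, 95  → R0 = 95
  MOV R4, 59  → R4 = 59
  PUSH R4  → stack: [59]
  PUSH R0  → stack: [59, 95]
  PUSH R3  → stack: [59, 95, 41]
  POP R4  → R4 = 41, stack: [59, 95]
  POP R1  → R1 = 95, stack: [59]
Final: R4 = 41

41


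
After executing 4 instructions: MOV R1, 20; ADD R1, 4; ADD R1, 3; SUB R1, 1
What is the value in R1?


Register state trace:
  MOV R1, 20  → R1 = 20
  ADD R1, 4  → R1 = 20 + 4 = 24
  ADD R1, 3  → R1 = 24 + 3 = 27
  SUB R1, 1  → R1 = 27 - 1 = 26
Final: R1 = 26

26


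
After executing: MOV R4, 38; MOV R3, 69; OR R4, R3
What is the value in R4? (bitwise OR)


Register state trace:
  MOV R4, 38  → R4 = 38 (0b00100110)
  MOV R3, 69  → R3 = 69 (0b01000101)
  OR R4, R3   → R4 = 38 OR 69 = 103 (0b01100111)
Final: R4 = 103

103


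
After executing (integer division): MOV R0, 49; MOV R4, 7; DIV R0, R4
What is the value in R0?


Register state trace:
  MOV R0, 49  → R0 = 49
  MOV R4, 7  → R4 = 7
  DIV R0, R4  → R0 = 49 // 7 = 7
Final: R0 = 7

7


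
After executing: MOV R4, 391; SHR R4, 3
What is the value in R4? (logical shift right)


Register state trace:
  MOV R4, 391  → R4 = 391
  SHR R4, 3  → R4 = 391 >> 3 = 391 // 2^3 = 48
Final: R4 = 48

48


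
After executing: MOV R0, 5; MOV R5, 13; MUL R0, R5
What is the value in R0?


Register state trace:
  MOV R0, 5  → R0 = 5
  MOV R5, 13  → R5 = 13
  MUL R0, R5  → R0 = 5 * 13 = 65
Final: R0 = 65

65


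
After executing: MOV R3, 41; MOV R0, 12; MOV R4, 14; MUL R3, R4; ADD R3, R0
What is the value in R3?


Register state trace:
  MOV R3, 41  → R3 = 41
  MOV R0, 12  → R0 = 12
  MOV R4, 14  → R4 = 14
  MUL R3, R4  → R3 = 41 * 14 = 574
  ADD R3, R0  → R3 = 574 + 12 = 586
Final: R3 = 586

586


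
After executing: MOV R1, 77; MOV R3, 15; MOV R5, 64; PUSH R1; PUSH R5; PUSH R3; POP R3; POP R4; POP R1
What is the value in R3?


Stack trace (top is rightmost):
  MOV R1, 77  → R1 = 77
  MOV R3, 15  → R3 = 15
  MOV R5, 64  → R5 = 64
  PUSH R1  → stack: [77]
  PUSH R5  → stack: [77, 64]
  PUSH R3  → stack: [77, 64, 15]
  POP R3  → R3 = 15, stack: [77, 64]
  POP R4  → R4 = 64, stack: [77]
  POP R1  → R1 = 77, stack: []
Final: R3 = 15

15


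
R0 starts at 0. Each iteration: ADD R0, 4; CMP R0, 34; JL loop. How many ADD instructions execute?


Loop trace (R0 starts at 0, target 34, step 4):
  ADD #1: R0 = 0 + 4 = 4  → 4 < 34, loop
  ADD #2: R0 = 4 + 4 = 8  → 8 < 34, loop
  ADD #3: R0 = 8 + 4 = 12  → 12 < 34, loop
  ADD #4: R0 = 12 + 4 = 16  → 16 < 34, loop
  ADD #5: R0 = 16 + 4 = 20  → 20 < 34, loop
  ADD #6: R0 = 20 + 4 = 24  → 24 < 34, loop
  ADD #7: R0 = 24 + 4 = 28  → 28 < 34, loop
  ADD #8: R0 = 28 + 4 = 32  → 32 < 34, loop
  ADD #9: R0 = 32 + 4 = 36  → 36 >= 34, exit
Total ADD instructions: 9

9


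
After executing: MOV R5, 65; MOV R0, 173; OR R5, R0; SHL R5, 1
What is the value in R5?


Register state trace:
  MOV R5, 65  → R5 = 65 (0b01000001)
  MOV R0, 173  → R0 = 173 (0b10101101)
  OR R5, R0  → R5 = 65 OR 173 = 237 (0b11101101)
  SHL R5, 1  → R5 = 237 << 1 = 474
Final: R5 = 474

474


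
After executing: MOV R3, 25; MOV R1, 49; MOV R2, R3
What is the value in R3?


Register state trace:
  MOV R3, 25  → R3 = 25
  MOV R1, 49  → R1 = 49
  MOV R2, R3  → R2 = 25
Final: R3 = 25

25


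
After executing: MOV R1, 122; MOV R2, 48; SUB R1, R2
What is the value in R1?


Register state trace:
  MOV R1, 122  → R1 = 122
  MOV R2, 48  → R2 = 48
  SUB R1, R2  → R1 = 122 - 48 = 74
Final: R1 = 74

74


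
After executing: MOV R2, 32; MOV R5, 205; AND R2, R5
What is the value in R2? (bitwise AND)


Register state trace:
  MOV R2, 32  → R2 = 32 (0b00100000)
  MOV R5, 205  → R5 = 205 (0b11001101)
  AND R2, R5  → R2 = 32 AND 205 = 0 (0b00000000)
Final: R2 = 0

0


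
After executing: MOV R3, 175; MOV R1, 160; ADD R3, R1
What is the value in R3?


Register state trace:
  MOV R3, 175  → R3 = 175
  MOV R1, 160  → R1 = 160
  ADD R3, R1  → R3 = 175 + 160 = 335
Final: R3 = 335

335


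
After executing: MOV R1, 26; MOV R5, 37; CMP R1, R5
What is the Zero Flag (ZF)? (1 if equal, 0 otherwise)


Register state trace:
  MOV R1, 26  → R1 = 26
  MOV R5, 37  → R5 = 37
  CMP R1, R5  → computes 26 - 37 = -11
  Result is nonzero, so values are not equal
ZF = 0

0


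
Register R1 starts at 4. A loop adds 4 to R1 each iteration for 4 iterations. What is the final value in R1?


Starting value: R1 = 4
  Iter 1: R1 = 4 + 4 = 8
  Iter 2: R1 = 8 + 4 = 12
  Iter 3: R1 = 12 + 4 = 16
  Iter 4: R1 = 16 + 4 = 20
Final: R1 = 20

20


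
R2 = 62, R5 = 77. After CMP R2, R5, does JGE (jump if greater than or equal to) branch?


Trace:
  R2 = 62, R5 = 77
  CMP R2, R5  → compares 62 vs 77
  JGE checks: is 62 greater than or equal to 77?
  62 < 77, so condition is false
Branch taken: No

No


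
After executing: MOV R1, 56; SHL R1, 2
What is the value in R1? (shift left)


Register state trace:
  MOV R1, 56  → R1 = 56
  SHL R1, 2  → R1 = 56 << 2 = 56 * 2^2 = 224
Final: R1 = 224

224


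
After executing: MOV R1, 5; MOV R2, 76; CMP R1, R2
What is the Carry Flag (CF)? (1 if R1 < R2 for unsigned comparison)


Register state trace:
  MOV R1, 5  → R1 = 5
  MOV R2, 76  → R2 = 76
  CMP R1, R2  → unsigned 5 - 76: borrow occurs
  5 < 76, so CF = 1
CF = 1

1


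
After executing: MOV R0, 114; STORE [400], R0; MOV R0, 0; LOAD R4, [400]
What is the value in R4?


Register and memory trace:
  MOV R0, 114  → R0 = 114
  STORE [400], R0  → mem[400] = 114
  MOV R0, 0  → R0 = 0
  LOAD R4, [400]  → R4 = mem[400] = 114
Final: R4 = 114

114


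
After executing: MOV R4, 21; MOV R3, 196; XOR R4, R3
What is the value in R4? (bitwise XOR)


Register state trace:
  MOV R4, 21  → R4 = 21 (0b00010101)
  MOV R3, 196  → R3 = 196 (0b11000100)
  XOR R4, R3  → R4 = 21 XOR 196 = 209 (0b11010001)
Final: R4 = 209

209


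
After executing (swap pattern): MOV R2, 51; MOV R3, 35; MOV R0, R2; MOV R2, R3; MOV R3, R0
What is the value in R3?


Register state trace (swap pattern):
  MOV R2, 51  → R2 = 51
  MOV R3, 35  → R3 = 35
  MOV R0, R2  → R0 = 51  (save R2)
  MOV R2, R3  → R2 = 35  (R2 gets R3's value)
  MOV R3, R0  → R3 = 51  (R3 gets saved value)
Final: R3 = 51

51


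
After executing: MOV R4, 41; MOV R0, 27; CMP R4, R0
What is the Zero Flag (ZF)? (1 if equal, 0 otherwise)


Register state trace:
  MOV R4, 41  → R4 = 41
  MOV R0, 27  → R0 = 27
  CMP R4, R0  → computes 41 - 27 = 14
  Result is nonzero, so values are not equal
ZF = 0

0


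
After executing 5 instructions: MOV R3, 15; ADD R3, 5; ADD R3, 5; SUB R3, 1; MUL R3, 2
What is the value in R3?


Register state trace:
  MOV R3, 15  → R3 = 15
  ADD R3, 5  → R3 = 15 + 5 = 20
  ADD R3, 5  → R3 = 20 + 5 = 25
  SUB R3, 1  → R3 = 25 - 1 = 24
  MUL R3, 2  → R3 = 24 * 2 = 48
Final: R3 = 48

48


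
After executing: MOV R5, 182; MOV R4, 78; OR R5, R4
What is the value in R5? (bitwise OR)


Register state trace:
  MOV R5, 182  → R5 = 182 (0b10110110)
  MOV R4, 78  → R4 = 78 (0b01001110)
  OR R5, R4   → R5 = 182 OR 78 = 254 (0b11111110)
Final: R5 = 254

254


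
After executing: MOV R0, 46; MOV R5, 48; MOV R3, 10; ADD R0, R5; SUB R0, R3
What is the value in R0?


Register state trace:
  MOV R0, 46  → R0 = 46
  MOV R5, 48  → R5 = 48
  MOV R3, 10  → R3 = 10
  ADD R0, R5  → R0 = 46 + 48 = 94
  SUB R0, R3  → R0 = 94 - 10 = 84
Final: R0 = 84

84


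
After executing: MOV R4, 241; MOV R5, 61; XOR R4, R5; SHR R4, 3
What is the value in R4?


Register state trace:
  MOV R4, 241  → R4 = 241 (0b11110001)
  MOV R5, 61  → R5 = 61 (0b00111101)
  XOR R4, R5  → R4 = 241 XOR 61 = 204 (0b11001100)
  SHR R4, 3  → R4 = 204 >> 3 = 25
Final: R4 = 25

25


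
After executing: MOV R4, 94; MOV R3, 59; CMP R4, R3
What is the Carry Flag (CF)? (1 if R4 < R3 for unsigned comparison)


Register state trace:
  MOV R4, 94  → R4 = 94
  MOV R3, 59  → R3 = 59
  CMP R4, R3  → unsigned 94 - 59: no borrow
  94 >= 59, so CF = 0
CF = 0

0


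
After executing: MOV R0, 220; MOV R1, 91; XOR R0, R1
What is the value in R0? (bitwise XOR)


Register state trace:
  MOV R0, 220  → R0 = 220 (0b11011100)
  MOV R1, 91  → R1 = 91 (0b01011011)
  XOR R0, R1  → R0 = 220 XOR 91 = 135 (0b10000111)
Final: R0 = 135

135


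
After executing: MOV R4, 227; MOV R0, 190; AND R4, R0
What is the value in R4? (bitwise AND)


Register state trace:
  MOV R4, 227  → R4 = 227 (0b11100011)
  MOV R0, 190  → R0 = 190 (0b10111110)
  AND R4, R0  → R4 = 227 AND 190 = 162 (0b10100010)
Final: R4 = 162

162


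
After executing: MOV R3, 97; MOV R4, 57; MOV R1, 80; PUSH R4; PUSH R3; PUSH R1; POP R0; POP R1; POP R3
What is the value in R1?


Stack trace (top is rightmost):
  MOV R3, 97  → R3 = 97
  MOV R4, 57  → R4 = 57
  MOV R1, 80  → R1 = 80
  PUSH R4  → stack: [57]
  PUSH R3  → stack: [57, 97]
  PUSH R1  → stack: [57, 97, 80]
  POP R0  → R0 = 80, stack: [57, 97]
  POP R1  → R1 = 97, stack: [57]
  POP R3  → R3 = 57, stack: []
Final: R1 = 97

97


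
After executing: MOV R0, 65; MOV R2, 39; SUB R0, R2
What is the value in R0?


Register state trace:
  MOV R0, 65  → R0 = 65
  MOV R2, 39  → R2 = 39
  SUB R0, R2  → R0 = 65 - 39 = 26
Final: R0 = 26

26


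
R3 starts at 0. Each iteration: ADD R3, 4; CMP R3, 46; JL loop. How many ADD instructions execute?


Loop trace (R3 starts at 0, target 46, step 4):
  ADD #1: R3 = 0 + 4 = 4  → 4 < 46, loop
  ADD #2: R3 = 4 + 4 = 8  → 8 < 46, loop
  ADD #3: R3 = 8 + 4 = 12  → 12 < 46, loop
  ADD #4: R3 = 12 + 4 = 16  → 16 < 46, loop
  ADD #5: R3 = 16 + 4 = 20  → 20 < 46, loop
  ADD #6: R3 = 20 + 4 = 24  → 24 < 46, loop
  ADD #7: R3 = 24 + 4 = 28  → 28 < 46, loop
  ADD #8: R3 = 28 + 4 = 32  → 32 < 46, loop
  ADD #9: R3 = 32 + 4 = 36  → 36 < 46, loop
  ADD #10: R3 = 36 + 4 = 40  → 40 < 46, loop
  ADD #11: R3 = 40 + 4 = 44  → 44 < 46, loop
  ADD #12: R3 = 44 + 4 = 48  → 48 >= 46, exit
Total ADD instructions: 12

12


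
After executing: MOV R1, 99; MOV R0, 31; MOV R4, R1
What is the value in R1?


Register state trace:
  MOV R1, 99  → R1 = 99
  MOV R0, 31  → R0 = 31
  MOV R4, R1  → R4 = 99
Final: R1 = 99

99


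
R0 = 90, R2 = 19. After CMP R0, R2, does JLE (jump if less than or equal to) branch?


Trace:
  R0 = 90, R2 = 19
  CMP R0, R2  → compares 90 vs 19
  JLE checks: is 90 less than or equal to 19?
  90 > 19, so condition is false
Branch taken: No

No


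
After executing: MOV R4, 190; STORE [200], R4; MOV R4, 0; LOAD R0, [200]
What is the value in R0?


Register and memory trace:
  MOV R4, 190  → R4 = 190
  STORE [200], R4  → mem[200] = 190
  MOV R4, 0  → R4 = 0
  LOAD R0, [200]  → R0 = mem[200] = 190
Final: R0 = 190

190
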